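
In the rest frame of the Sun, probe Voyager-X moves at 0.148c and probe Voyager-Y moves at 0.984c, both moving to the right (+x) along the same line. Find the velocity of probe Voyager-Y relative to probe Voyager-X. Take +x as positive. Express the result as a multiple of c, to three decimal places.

β_A = 0.148, β_B = 0.984.
Transform to A's frame with the inverse velocity-addition law: u' = (u − v)/(1 − uv/c²), taking u = β_B and v = β_A.
u' = (0.984 − 0.148) / (1 − (0.148)(0.984)) = 0.8360/0.8544 = 0.9785.

+0.979c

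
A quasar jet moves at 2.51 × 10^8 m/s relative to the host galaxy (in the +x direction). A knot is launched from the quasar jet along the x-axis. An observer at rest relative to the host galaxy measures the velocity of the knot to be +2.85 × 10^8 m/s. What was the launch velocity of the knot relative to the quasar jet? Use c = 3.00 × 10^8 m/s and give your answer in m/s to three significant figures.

v = 0.837c, u = 0.950c.
Invert the composition law: u' = (u − v)/(1 − uv/c²).
u' = (0.950 − 0.837) / (1 − (0.950)(0.837)) = 0.1133/0.2052 = 0.5524.
u' = 0.5524 × 3.00 × 10^8 m/s.

+1.66 × 10^8 m/s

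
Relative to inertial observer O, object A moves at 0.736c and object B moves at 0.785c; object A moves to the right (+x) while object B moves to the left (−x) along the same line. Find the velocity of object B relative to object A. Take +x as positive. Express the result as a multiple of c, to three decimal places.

-0.964c

β_A = 0.736, β_B = -0.785.
Transform to A's frame with the inverse velocity-addition law: u' = (u − v)/(1 − uv/c²), taking u = β_B and v = β_A.
u' = (-0.785 − 0.736) / (1 − (0.736)(-0.785)) = -1.5210/1.5778 = -0.9640.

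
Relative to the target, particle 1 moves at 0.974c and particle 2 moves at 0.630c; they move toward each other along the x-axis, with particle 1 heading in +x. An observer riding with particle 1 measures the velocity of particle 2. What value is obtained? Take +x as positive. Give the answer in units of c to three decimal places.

-0.994c

β_A = 0.974, β_B = -0.630.
Transform to A's frame with the inverse velocity-addition law: u' = (u − v)/(1 − uv/c²), taking u = β_B and v = β_A.
u' = (-0.630 − 0.974) / (1 − (0.974)(-0.630)) = -1.6040/1.6136 = -0.9940.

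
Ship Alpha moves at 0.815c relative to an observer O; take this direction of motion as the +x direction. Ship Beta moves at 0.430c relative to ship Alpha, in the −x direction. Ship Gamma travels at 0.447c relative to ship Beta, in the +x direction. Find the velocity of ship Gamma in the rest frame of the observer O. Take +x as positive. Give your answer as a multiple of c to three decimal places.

+0.822c

Apply u = (u' + v)/(1 + u'v/c²) successively, working outward toward the observer O.
Start: velocity of ship Alpha relative to the observer O = 0.8150c.
Compose with ship Beta (u' = -0.430 in ship Alpha frame): u_1 = (-0.430 + 0.815) / (1 + (-0.430)·0.815) = 0.3850/0.6495 = 0.5927.
Compose with ship Gamma (u' = 0.447 in ship Beta frame): u_2 = (0.447 + 0.593) / (1 + 0.447·0.593) = 1.0397/1.2649 = 0.8219.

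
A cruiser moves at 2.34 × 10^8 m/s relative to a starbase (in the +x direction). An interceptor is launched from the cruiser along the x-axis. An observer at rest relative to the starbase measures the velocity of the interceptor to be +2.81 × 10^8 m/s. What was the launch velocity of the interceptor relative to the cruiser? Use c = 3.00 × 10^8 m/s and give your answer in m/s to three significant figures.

+1.74 × 10^8 m/s

v = 0.780c, u = 0.937c.
Invert the composition law: u' = (u − v)/(1 − uv/c²).
u' = (0.937 − 0.780) / (1 − (0.937)(0.780)) = 0.1567/0.2694 = 0.5815.
u' = 0.5815 × 3.00 × 10^8 m/s.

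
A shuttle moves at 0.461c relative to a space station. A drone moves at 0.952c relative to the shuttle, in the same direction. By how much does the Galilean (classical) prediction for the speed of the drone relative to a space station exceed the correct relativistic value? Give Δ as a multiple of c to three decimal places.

Δ = 0.431c

Galilean: u_cl = 0.952 + 0.461 = 1.4130.
Relativistic: u_rel = (0.952 + 0.461) / (1 + 0.952·0.461) = 1.4130/1.4389 = 0.9820.
Δ = 1.4130 − 0.9820 = 0.4310.
(The classical prediction exceeds c; the relativistic result does not.)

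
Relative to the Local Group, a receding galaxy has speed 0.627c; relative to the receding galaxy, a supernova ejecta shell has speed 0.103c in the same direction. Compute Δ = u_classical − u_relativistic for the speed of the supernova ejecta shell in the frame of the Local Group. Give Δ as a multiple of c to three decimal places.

Galilean: u_cl = 0.103 + 0.627 = 0.7300.
Relativistic: u_rel = (0.103 + 0.627) / (1 + 0.103·0.627) = 0.7300/1.0646 = 0.6857.
Δ = 0.7300 − 0.6857 = 0.0443.

Δ = 0.044c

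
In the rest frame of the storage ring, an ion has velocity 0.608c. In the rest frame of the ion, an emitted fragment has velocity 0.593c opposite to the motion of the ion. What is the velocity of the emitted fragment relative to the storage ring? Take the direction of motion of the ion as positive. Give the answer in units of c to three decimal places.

+0.023c

With v = 0.608 and u' = -0.593 (in units of c),
u = (u' + v)/(1 + u'v/c²):
u = (-0.593 + 0.608) / (1 + (-0.593)·0.608) = 0.0150/0.6395 = 0.0235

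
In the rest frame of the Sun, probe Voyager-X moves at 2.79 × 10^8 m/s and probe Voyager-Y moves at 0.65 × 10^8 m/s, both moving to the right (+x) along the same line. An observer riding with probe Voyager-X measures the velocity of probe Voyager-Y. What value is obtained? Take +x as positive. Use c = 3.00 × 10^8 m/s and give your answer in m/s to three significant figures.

β_A = 0.930, β_B = 0.217 (dividing each by c = 3.00 × 10^8 m/s).
Transform to A's frame with the inverse velocity-addition law: u' = (u − v)/(1 − uv/c²), taking u = β_B and v = β_A.
u' = (0.217 − 0.930) / (1 − (0.930)(0.217)) = -0.7133/0.7985 = -0.8933.
u' = -0.8933 × 3.00 × 10^8 m/s.

-2.68 × 10^8 m/s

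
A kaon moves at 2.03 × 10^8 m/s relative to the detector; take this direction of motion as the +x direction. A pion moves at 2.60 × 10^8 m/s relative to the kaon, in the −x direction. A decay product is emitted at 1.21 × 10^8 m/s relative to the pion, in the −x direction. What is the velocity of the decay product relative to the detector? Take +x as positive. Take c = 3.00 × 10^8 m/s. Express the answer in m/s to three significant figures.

-2.18 × 10^8 m/s

Apply u = (u' + v)/(1 + u'v/c²) successively, working outward toward the detector.
(Dividing each given speed by c = 3.00 × 10^8 m/s to work in units of c.)
Start: velocity of the kaon relative to the detector = 0.6767c.
Compose with the pion (u' = -0.867 in the kaon frame): u_1 = (-0.867 + 0.677) / (1 + (-0.867)·0.677) = -0.1900/0.4136 = -0.4594.
Compose with the decay product (u' = -0.403 in the pion frame): u_2 = (-0.403 + (-0.459)) / (1 + (-0.403)·(-0.459)) = -0.8628/1.1853 = -0.7279.
So u = -0.7279 × 3.00 × 10^8 m/s.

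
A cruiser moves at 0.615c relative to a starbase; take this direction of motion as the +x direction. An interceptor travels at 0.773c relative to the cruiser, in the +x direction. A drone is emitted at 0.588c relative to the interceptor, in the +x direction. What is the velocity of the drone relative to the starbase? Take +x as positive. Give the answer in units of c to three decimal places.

Apply u = (u' + v)/(1 + u'v/c²) successively, working outward toward the starbase.
Start: velocity of the cruiser relative to the starbase = 0.6150c.
Compose with the interceptor (u' = 0.773 in the cruiser frame): u_1 = (0.773 + 0.615) / (1 + 0.773·0.615) = 1.3880/1.4754 = 0.9408.
Compose with the drone (u' = 0.588 in the interceptor frame): u_2 = (0.588 + 0.941) / (1 + 0.588·0.941) = 1.5288/1.5532 = 0.9843.

0.984c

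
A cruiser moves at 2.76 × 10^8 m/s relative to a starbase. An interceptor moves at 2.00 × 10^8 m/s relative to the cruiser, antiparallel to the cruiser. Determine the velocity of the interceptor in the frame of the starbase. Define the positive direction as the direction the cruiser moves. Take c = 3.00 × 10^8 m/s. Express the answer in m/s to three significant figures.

In units of c (dividing by 3.00 × 10^8 m/s): v = 0.920, u' = -0.667.
u = (u' + v)/(1 + u'v/c²):
u = (-0.667 + 0.920) / (1 + (-0.667)·0.920) = 0.2533/0.3867 = 0.6552
Converting back: u = 0.6552 × 3.00 × 10^8 m/s.

+1.97 × 10^8 m/s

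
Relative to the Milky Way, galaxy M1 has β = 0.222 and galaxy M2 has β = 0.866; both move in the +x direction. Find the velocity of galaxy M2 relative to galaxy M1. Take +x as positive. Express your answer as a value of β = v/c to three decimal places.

β_A = 0.222, β_B = 0.866.
Transform to A's frame with the inverse velocity-addition law: u' = (u − v)/(1 − uv/c²), taking u = β_B and v = β_A.
u' = (0.866 − 0.222) / (1 − (0.222)(0.866)) = 0.6440/0.8077 = 0.7973.

β = +0.797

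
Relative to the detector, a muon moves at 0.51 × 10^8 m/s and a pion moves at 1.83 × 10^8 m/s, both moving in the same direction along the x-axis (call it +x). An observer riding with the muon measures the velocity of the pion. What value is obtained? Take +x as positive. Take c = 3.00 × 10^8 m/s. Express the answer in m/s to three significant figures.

+1.47 × 10^8 m/s

β_A = 0.170, β_B = 0.610 (dividing each by c = 3.00 × 10^8 m/s).
Transform to A's frame with the inverse velocity-addition law: u' = (u − v)/(1 − uv/c²), taking u = β_B and v = β_A.
u' = (0.610 − 0.170) / (1 − (0.170)(0.610)) = 0.4400/0.8963 = 0.4909.
u' = 0.4909 × 3.00 × 10^8 m/s.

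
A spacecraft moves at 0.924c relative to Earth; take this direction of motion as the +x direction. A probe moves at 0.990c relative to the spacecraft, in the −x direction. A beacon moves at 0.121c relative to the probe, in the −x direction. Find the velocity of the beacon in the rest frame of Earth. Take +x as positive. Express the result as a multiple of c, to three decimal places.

-0.819c

Apply u = (u' + v)/(1 + u'v/c²) successively, working outward toward Earth.
Start: velocity of the spacecraft relative to Earth = 0.9240c.
Compose with the probe (u' = -0.990 in the spacecraft frame): u_1 = (-0.990 + 0.924) / (1 + (-0.990)·0.924) = -0.0660/0.0852 = -0.7743.
Compose with the beacon (u' = -0.121 in the probe frame): u_2 = (-0.121 + (-0.774)) / (1 + (-0.121)·(-0.774)) = -0.8953/1.0937 = -0.8186.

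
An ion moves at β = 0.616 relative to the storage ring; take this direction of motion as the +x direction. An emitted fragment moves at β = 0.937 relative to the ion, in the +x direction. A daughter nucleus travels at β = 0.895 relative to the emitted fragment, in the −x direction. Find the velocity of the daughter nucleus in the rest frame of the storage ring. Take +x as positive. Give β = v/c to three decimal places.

β = +0.755

Apply u = (u' + v)/(1 + u'v/c²) successively, working outward toward the storage ring.
Start: velocity of the ion relative to the storage ring = 0.6160c.
Compose with the emitted fragment (u' = 0.937 in the ion frame): u_1 = (0.937 + 0.616) / (1 + 0.937·0.616) = 1.5530/1.5772 = 0.9847.
Compose with the daughter nucleus (u' = -0.895 in the emitted fragment frame): u_2 = (-0.895 + 0.985) / (1 + (-0.895)·0.985) = 0.0897/0.1187 = 0.7552.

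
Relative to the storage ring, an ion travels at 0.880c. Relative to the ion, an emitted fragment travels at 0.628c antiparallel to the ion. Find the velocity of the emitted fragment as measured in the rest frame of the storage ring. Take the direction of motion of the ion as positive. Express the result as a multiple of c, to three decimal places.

With v = 0.880 and u' = -0.628 (in units of c),
u = (u' + v)/(1 + u'v/c²):
u = (-0.628 + 0.880) / (1 + (-0.628)·0.880) = 0.2520/0.4474 = 0.5633

+0.563c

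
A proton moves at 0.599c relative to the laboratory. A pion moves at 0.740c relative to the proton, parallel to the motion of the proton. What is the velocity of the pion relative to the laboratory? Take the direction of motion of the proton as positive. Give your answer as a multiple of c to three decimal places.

0.928c

With v = 0.599 and u' = 0.740 (in units of c),
u = (u' + v)/(1 + u'v/c²):
u = (0.740 + 0.599) / (1 + 0.740·0.599) = 1.3390/1.4433 = 0.9278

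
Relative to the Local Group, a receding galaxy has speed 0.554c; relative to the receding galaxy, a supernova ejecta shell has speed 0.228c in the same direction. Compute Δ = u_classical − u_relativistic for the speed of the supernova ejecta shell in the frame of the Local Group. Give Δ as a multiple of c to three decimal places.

Galilean: u_cl = 0.228 + 0.554 = 0.7820.
Relativistic: u_rel = (0.228 + 0.554) / (1 + 0.228·0.554) = 0.7820/1.1263 = 0.6943.
Δ = 0.7820 − 0.6943 = 0.0877.

Δ = 0.088c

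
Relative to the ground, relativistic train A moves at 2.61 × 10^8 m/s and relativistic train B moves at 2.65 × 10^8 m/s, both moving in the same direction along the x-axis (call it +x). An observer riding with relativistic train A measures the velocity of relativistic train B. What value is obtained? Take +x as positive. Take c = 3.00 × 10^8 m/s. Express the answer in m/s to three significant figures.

+1.73 × 10^7 m/s

β_A = 0.870, β_B = 0.883 (dividing each by c = 3.00 × 10^8 m/s).
Transform to A's frame with the inverse velocity-addition law: u' = (u − v)/(1 − uv/c²), taking u = β_B and v = β_A.
u' = (0.883 − 0.870) / (1 − (0.870)(0.883)) = 0.0133/0.2315 = 0.0576.
u' = 0.0576 × 3.00 × 10^8 m/s.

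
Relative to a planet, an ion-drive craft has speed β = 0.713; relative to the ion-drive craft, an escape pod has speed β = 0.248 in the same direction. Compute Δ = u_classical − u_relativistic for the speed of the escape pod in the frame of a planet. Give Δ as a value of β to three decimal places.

Δ = 0.144

Galilean: u_cl = 0.248 + 0.713 = 0.9610.
Relativistic: u_rel = (0.248 + 0.713) / (1 + 0.248·0.713) = 0.9610/1.1768 = 0.8166.
Δ = 0.9610 − 0.8166 = 0.1444.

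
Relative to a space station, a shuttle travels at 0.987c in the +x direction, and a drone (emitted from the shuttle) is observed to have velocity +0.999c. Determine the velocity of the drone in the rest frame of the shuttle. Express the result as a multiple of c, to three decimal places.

Invert the composition law: u' = (u − v)/(1 − uv/c²).
u' = (0.999 − 0.987) / (1 − (0.999)(0.987)) = 0.0120/0.0140 = 0.8579.

+0.858c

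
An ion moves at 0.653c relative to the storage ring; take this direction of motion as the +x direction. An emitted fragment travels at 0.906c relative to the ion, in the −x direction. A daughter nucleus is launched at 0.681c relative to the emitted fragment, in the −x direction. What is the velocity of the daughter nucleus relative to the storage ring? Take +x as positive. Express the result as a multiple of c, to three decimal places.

Apply u = (u' + v)/(1 + u'v/c²) successively, working outward toward the storage ring.
Start: velocity of the ion relative to the storage ring = 0.6530c.
Compose with the emitted fragment (u' = -0.906 in the ion frame): u_1 = (-0.906 + 0.653) / (1 + (-0.906)·0.653) = -0.2530/0.4084 = -0.6195.
Compose with the daughter nucleus (u' = -0.681 in the emitted fragment frame): u_2 = (-0.681 + (-0.620)) / (1 + (-0.681)·(-0.620)) = -1.3005/1.4219 = -0.9146.

-0.915c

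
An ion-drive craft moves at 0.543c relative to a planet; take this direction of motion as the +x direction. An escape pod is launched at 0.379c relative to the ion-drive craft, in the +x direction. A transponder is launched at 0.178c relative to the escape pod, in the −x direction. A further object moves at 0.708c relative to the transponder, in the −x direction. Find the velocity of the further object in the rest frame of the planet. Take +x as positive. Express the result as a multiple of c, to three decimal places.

-0.056c

Apply u = (u' + v)/(1 + u'v/c²) successively, working outward toward the planet.
Start: velocity of the ion-drive craft relative to the planet = 0.5430c.
Compose with the escape pod (u' = 0.379 in the ion-drive craft frame): u_1 = (0.379 + 0.543) / (1 + 0.379·0.543) = 0.9220/1.2058 = 0.7646.
Compose with the transponder (u' = -0.178 in the escape pod frame): u_2 = (-0.178 + 0.765) / (1 + (-0.178)·0.765) = 0.5866/0.8639 = 0.6791.
Compose with the further object (u' = -0.708 in the transponder frame): u_3 = (-0.708 + 0.679) / (1 + (-0.708)·0.679) = -0.0289/0.5192 = -0.0557.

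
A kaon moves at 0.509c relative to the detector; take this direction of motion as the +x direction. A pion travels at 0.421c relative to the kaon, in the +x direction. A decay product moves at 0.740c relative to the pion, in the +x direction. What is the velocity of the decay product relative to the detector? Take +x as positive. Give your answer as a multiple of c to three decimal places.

Apply u = (u' + v)/(1 + u'v/c²) successively, working outward toward the detector.
Start: velocity of the kaon relative to the detector = 0.5090c.
Compose with the pion (u' = 0.421 in the kaon frame): u_1 = (0.421 + 0.509) / (1 + 0.421·0.509) = 0.9300/1.2143 = 0.7659.
Compose with the decay product (u' = 0.740 in the pion frame): u_2 = (0.740 + 0.766) / (1 + 0.740·0.766) = 1.5059/1.5668 = 0.9611.

0.961c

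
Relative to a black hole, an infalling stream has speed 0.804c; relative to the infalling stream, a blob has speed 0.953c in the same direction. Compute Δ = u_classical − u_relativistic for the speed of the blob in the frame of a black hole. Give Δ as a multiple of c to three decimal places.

Galilean: u_cl = 0.953 + 0.804 = 1.7570.
Relativistic: u_rel = (0.953 + 0.804) / (1 + 0.953·0.804) = 1.7570/1.7662 = 0.9948.
Δ = 1.7570 − 0.9948 = 0.7622.
(The classical prediction exceeds c; the relativistic result does not.)

Δ = 0.762c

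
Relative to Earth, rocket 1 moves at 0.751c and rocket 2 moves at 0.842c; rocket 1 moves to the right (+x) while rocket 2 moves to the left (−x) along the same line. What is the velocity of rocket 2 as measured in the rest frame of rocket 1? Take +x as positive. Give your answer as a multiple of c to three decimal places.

-0.976c

β_A = 0.751, β_B = -0.842.
Transform to A's frame with the inverse velocity-addition law: u' = (u − v)/(1 − uv/c²), taking u = β_B and v = β_A.
u' = (-0.842 − 0.751) / (1 − (0.751)(-0.842)) = -1.5930/1.6323 = -0.9759.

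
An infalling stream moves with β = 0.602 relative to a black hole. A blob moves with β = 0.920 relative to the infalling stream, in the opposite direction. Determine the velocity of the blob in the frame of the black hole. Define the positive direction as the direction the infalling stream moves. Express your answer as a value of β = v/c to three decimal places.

β = -0.713

With v = 0.602 and u' = -0.920 (in units of c),
u = (u' + v)/(1 + u'v/c²):
u = (-0.920 + 0.602) / (1 + (-0.920)·0.602) = -0.3180/0.4462 = -0.7127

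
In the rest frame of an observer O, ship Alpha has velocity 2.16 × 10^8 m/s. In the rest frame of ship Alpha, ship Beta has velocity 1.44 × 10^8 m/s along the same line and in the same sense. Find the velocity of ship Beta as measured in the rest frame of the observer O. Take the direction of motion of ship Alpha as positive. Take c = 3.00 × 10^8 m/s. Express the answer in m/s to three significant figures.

In units of c (dividing by 3.00 × 10^8 m/s): v = 0.720, u' = 0.480.
u = (u' + v)/(1 + u'v/c²):
u = (0.480 + 0.720) / (1 + 0.480·0.720) = 1.2000/1.3456 = 0.8918
Converting back: u = 0.8918 × 3.00 × 10^8 m/s.

2.68 × 10^8 m/s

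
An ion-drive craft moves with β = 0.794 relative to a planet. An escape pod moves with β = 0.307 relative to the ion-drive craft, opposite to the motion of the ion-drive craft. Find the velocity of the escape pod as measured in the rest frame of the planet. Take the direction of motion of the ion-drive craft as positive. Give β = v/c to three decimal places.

β = +0.644

With v = 0.794 and u' = -0.307 (in units of c),
u = (u' + v)/(1 + u'v/c²):
u = (-0.307 + 0.794) / (1 + (-0.307)·0.794) = 0.4870/0.7562 = 0.6440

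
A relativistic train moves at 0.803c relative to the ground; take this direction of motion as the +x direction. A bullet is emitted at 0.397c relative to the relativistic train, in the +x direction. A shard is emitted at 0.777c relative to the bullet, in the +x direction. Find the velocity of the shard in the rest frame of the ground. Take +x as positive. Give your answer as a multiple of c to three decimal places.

Apply u = (u' + v)/(1 + u'v/c²) successively, working outward toward the ground.
Start: velocity of the relativistic train relative to the ground = 0.8030c.
Compose with the bullet (u' = 0.397 in the relativistic train frame): u_1 = (0.397 + 0.803) / (1 + 0.397·0.803) = 1.2000/1.3188 = 0.9099.
Compose with the shard (u' = 0.777 in the bullet frame): u_2 = (0.777 + 0.910) / (1 + 0.777·0.910) = 1.6869/1.7070 = 0.9882.

0.988c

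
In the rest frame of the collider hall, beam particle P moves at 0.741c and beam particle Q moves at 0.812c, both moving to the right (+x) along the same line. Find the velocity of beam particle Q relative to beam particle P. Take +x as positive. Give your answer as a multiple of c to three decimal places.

β_A = 0.741, β_B = 0.812.
Transform to A's frame with the inverse velocity-addition law: u' = (u − v)/(1 − uv/c²), taking u = β_B and v = β_A.
u' = (0.812 − 0.741) / (1 − (0.741)(0.812)) = 0.0710/0.3983 = 0.1783.

+0.178c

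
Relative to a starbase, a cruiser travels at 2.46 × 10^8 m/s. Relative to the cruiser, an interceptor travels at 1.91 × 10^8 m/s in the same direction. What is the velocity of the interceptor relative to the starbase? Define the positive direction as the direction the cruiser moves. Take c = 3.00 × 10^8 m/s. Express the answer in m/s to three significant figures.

2.87 × 10^8 m/s

In units of c (dividing by 3.00 × 10^8 m/s): v = 0.820, u' = 0.637.
u = (u' + v)/(1 + u'v/c²):
u = (0.637 + 0.820) / (1 + 0.637·0.820) = 1.4567/1.5221 = 0.9570
(Galilean addition would give +1.457c, exceeding c.)
Converting back: u = 0.9570 × 3.00 × 10^8 m/s.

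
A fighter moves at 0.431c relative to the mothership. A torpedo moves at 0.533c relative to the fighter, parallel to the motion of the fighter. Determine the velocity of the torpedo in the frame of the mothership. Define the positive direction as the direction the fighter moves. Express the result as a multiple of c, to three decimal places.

0.784c

With v = 0.431 and u' = 0.533 (in units of c),
u = (u' + v)/(1 + u'v/c²):
u = (0.533 + 0.431) / (1 + 0.533·0.431) = 0.9640/1.2297 = 0.7839
(Galilean addition would give +0.964c.)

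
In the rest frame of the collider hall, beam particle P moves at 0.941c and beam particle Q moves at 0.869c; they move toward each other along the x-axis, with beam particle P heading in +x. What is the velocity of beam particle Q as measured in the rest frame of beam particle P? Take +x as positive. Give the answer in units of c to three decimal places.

β_A = 0.941, β_B = -0.869.
Transform to A's frame with the inverse velocity-addition law: u' = (u − v)/(1 − uv/c²), taking u = β_B and v = β_A.
u' = (-0.869 − 0.941) / (1 − (0.941)(-0.869)) = -1.8100/1.8177 = -0.9957.

-0.996c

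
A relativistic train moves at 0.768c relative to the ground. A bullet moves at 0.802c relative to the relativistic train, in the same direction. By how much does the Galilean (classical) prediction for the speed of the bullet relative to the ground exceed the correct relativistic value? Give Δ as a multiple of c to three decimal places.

Δ = 0.598c

Galilean: u_cl = 0.802 + 0.768 = 1.5700.
Relativistic: u_rel = (0.802 + 0.768) / (1 + 0.802·0.768) = 1.5700/1.6159 = 0.9716.
Δ = 1.5700 − 0.9716 = 0.5984.
(The classical prediction exceeds c; the relativistic result does not.)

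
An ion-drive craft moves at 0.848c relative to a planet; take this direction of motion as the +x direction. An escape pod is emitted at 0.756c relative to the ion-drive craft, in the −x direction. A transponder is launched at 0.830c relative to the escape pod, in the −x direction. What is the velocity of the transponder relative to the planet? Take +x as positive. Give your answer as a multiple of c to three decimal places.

-0.729c

Apply u = (u' + v)/(1 + u'v/c²) successively, working outward toward the planet.
Start: velocity of the ion-drive craft relative to the planet = 0.8480c.
Compose with the escape pod (u' = -0.756 in the ion-drive craft frame): u_1 = (-0.756 + 0.848) / (1 + (-0.756)·0.848) = 0.0920/0.3589 = 0.2563.
Compose with the transponder (u' = -0.830 in the escape pod frame): u_2 = (-0.830 + 0.256) / (1 + (-0.830)·0.256) = -0.5737/0.7872 = -0.7287.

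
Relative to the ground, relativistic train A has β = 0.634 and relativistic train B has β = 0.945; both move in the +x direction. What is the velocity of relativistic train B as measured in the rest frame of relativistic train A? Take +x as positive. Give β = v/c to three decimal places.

β_A = 0.634, β_B = 0.945.
Transform to A's frame with the inverse velocity-addition law: u' = (u − v)/(1 − uv/c²), taking u = β_B and v = β_A.
u' = (0.945 − 0.634) / (1 − (0.634)(0.945)) = 0.3110/0.4009 = 0.7758.

β = +0.776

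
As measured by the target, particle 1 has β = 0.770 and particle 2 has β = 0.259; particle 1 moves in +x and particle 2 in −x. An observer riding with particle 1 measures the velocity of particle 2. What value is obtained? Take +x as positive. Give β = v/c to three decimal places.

β = -0.858

β_A = 0.770, β_B = -0.259.
Transform to A's frame with the inverse velocity-addition law: u' = (u − v)/(1 − uv/c²), taking u = β_B and v = β_A.
u' = (-0.259 − 0.770) / (1 − (0.770)(-0.259)) = -1.0290/1.1994 = -0.8579.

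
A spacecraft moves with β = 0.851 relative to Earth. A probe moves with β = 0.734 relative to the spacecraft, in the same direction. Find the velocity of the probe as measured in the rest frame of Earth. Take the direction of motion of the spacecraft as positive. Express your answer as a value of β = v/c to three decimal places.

β = 0.976

With v = 0.851 and u' = 0.734 (in units of c),
u = (u' + v)/(1 + u'v/c²):
u = (0.734 + 0.851) / (1 + 0.734·0.851) = 1.5850/1.6246 = 0.9756
(Galilean addition would give +1.585c, exceeding c.)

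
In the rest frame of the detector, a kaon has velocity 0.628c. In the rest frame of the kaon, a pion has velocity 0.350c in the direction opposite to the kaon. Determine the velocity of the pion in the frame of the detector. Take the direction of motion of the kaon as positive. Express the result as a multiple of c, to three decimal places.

+0.356c

With v = 0.628 and u' = -0.350 (in units of c),
u = (u' + v)/(1 + u'v/c²):
u = (-0.350 + 0.628) / (1 + (-0.350)·0.628) = 0.2780/0.7802 = 0.3563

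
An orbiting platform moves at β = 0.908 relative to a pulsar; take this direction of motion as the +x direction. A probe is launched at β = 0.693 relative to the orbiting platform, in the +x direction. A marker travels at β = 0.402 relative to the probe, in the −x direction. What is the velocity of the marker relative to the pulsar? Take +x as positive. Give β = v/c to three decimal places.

Apply u = (u' + v)/(1 + u'v/c²) successively, working outward toward the pulsar.
Start: velocity of the orbiting platform relative to the pulsar = 0.9080c.
Compose with the probe (u' = 0.693 in the orbiting platform frame): u_1 = (0.693 + 0.908) / (1 + 0.693·0.908) = 1.6010/1.6292 = 0.9827.
Compose with the marker (u' = -0.402 in the probe frame): u_2 = (-0.402 + 0.983) / (1 + (-0.402)·0.983) = 0.5807/0.6050 = 0.9598.

β = +0.960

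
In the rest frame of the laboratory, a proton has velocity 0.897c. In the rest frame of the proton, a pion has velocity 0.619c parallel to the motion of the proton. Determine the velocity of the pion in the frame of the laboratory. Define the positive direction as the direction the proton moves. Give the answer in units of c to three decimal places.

0.975c

With v = 0.897 and u' = 0.619 (in units of c),
u = (u' + v)/(1 + u'v/c²):
u = (0.619 + 0.897) / (1 + 0.619·0.897) = 1.5160/1.5552 = 0.9748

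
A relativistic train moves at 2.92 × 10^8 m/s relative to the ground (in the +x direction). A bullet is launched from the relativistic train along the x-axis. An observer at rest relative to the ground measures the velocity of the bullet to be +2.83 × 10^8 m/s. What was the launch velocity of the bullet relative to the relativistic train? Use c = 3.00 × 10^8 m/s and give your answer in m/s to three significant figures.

v = 0.973c, u = 0.943c.
Invert the composition law: u' = (u − v)/(1 − uv/c²).
u' = (0.943 − 0.973) / (1 − (0.943)(0.973)) = -0.0300/0.0818 = -0.3666.
u' = -0.3666 × 3.00 × 10^8 m/s.

-1.10 × 10^8 m/s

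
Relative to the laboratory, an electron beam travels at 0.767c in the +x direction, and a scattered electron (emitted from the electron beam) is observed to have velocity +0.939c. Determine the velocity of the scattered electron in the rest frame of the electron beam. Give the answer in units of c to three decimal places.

+0.615c

Invert the composition law: u' = (u − v)/(1 − uv/c²).
u' = (0.939 − 0.767) / (1 − (0.939)(0.767)) = 0.1720/0.2798 = 0.6148.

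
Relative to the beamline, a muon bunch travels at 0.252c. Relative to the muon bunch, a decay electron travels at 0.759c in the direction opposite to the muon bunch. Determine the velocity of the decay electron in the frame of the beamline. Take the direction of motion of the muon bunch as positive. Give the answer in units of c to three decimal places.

-0.627c

With v = 0.252 and u' = -0.759 (in units of c),
u = (u' + v)/(1 + u'v/c²):
u = (-0.759 + 0.252) / (1 + (-0.759)·0.252) = -0.5070/0.8087 = -0.6269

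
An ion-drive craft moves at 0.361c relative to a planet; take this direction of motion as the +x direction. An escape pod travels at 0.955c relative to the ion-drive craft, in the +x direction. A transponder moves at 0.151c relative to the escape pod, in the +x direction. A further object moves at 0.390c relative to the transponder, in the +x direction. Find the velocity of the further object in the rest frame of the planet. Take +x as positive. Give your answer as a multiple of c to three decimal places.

0.993c

Apply u = (u' + v)/(1 + u'v/c²) successively, working outward toward the planet.
Start: velocity of the ion-drive craft relative to the planet = 0.3610c.
Compose with the escape pod (u' = 0.955 in the ion-drive craft frame): u_1 = (0.955 + 0.361) / (1 + 0.955·0.361) = 1.3160/1.3448 = 0.9786.
Compose with the transponder (u' = 0.151 in the escape pod frame): u_2 = (0.151 + 0.979) / (1 + 0.151·0.979) = 1.1296/1.1478 = 0.9842.
Compose with the further object (u' = 0.390 in the transponder frame): u_3 = (0.390 + 0.984) / (1 + 0.390·0.984) = 1.3742/1.3838 = 0.9930.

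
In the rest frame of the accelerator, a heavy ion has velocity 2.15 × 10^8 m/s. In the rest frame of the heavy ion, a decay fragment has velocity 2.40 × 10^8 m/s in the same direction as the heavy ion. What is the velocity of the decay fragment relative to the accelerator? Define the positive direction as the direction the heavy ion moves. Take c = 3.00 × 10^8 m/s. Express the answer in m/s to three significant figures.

In units of c (dividing by 3.00 × 10^8 m/s): v = 0.717, u' = 0.800.
u = (u' + v)/(1 + u'v/c²):
u = (0.800 + 0.717) / (1 + 0.800·0.717) = 1.5167/1.5733 = 0.9640
Converting back: u = 0.9640 × 3.00 × 10^8 m/s.

2.89 × 10^8 m/s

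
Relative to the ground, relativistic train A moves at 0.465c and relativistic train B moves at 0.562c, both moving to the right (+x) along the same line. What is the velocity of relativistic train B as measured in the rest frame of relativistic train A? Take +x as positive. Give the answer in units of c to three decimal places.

+0.131c

β_A = 0.465, β_B = 0.562.
Transform to A's frame with the inverse velocity-addition law: u' = (u − v)/(1 − uv/c²), taking u = β_B and v = β_A.
u' = (0.562 − 0.465) / (1 − (0.465)(0.562)) = 0.0970/0.7387 = 0.1313.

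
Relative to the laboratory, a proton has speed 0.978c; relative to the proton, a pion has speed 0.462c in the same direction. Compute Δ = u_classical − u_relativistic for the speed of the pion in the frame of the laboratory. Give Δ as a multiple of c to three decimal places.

Δ = 0.448c

Galilean: u_cl = 0.462 + 0.978 = 1.4400.
Relativistic: u_rel = (0.462 + 0.978) / (1 + 0.462·0.978) = 1.4400/1.4518 = 0.9918.
Δ = 1.4400 − 0.9918 = 0.4482.
(The classical prediction exceeds c; the relativistic result does not.)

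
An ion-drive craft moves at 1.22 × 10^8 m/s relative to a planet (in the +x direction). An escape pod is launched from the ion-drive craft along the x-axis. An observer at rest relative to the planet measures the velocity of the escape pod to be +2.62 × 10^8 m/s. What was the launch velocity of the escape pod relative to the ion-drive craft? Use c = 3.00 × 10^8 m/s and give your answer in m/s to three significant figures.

v = 0.407c, u = 0.873c.
Invert the composition law: u' = (u − v)/(1 − uv/c²).
u' = (0.873 − 0.407) / (1 − (0.873)(0.407)) = 0.4667/0.6448 = 0.7237.
u' = 0.7237 × 3.00 × 10^8 m/s.

+2.17 × 10^8 m/s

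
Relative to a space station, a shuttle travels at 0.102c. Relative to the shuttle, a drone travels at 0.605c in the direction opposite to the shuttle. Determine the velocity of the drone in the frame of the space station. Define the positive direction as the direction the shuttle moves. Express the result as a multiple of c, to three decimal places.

With v = 0.102 and u' = -0.605 (in units of c),
u = (u' + v)/(1 + u'v/c²):
u = (-0.605 + 0.102) / (1 + (-0.605)·0.102) = -0.5030/0.9383 = -0.5361

-0.536c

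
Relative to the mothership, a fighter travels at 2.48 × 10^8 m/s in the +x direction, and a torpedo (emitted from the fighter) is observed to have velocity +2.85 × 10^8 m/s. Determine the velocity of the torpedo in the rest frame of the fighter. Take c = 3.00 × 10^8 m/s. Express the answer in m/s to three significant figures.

+1.72 × 10^8 m/s

v = 0.827c, u = 0.950c.
Invert the composition law: u' = (u − v)/(1 − uv/c²).
u' = (0.950 − 0.827) / (1 − (0.950)(0.827)) = 0.1233/0.2147 = 0.5745.
u' = 0.5745 × 3.00 × 10^8 m/s.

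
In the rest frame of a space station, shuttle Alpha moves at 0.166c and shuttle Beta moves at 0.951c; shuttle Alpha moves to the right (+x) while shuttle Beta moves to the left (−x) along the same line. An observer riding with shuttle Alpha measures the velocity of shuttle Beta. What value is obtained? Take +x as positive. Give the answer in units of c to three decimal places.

-0.965c

β_A = 0.166, β_B = -0.951.
Transform to A's frame with the inverse velocity-addition law: u' = (u − v)/(1 − uv/c²), taking u = β_B and v = β_A.
u' = (-0.951 − 0.166) / (1 − (0.166)(-0.951)) = -1.1170/1.1579 = -0.9647.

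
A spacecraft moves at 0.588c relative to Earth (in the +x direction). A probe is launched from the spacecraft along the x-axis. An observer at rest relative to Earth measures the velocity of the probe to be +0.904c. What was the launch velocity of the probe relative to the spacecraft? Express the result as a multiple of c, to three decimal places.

+0.675c

Invert the composition law: u' = (u − v)/(1 − uv/c²).
u' = (0.904 − 0.588) / (1 − (0.904)(0.588)) = 0.3160/0.4684 = 0.6746.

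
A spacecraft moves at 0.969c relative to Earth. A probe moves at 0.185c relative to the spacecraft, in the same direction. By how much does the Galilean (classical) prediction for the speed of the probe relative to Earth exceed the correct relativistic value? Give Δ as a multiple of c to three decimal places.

Galilean: u_cl = 0.185 + 0.969 = 1.1540.
Relativistic: u_rel = (0.185 + 0.969) / (1 + 0.185·0.969) = 1.1540/1.1793 = 0.9786.
Δ = 1.1540 − 0.9786 = 0.1754.
(The classical prediction exceeds c; the relativistic result does not.)

Δ = 0.175c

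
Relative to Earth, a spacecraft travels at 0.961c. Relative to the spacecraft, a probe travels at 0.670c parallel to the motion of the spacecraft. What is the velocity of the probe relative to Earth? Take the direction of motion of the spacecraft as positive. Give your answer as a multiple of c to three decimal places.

With v = 0.961 and u' = 0.670 (in units of c),
u = (u' + v)/(1 + u'v/c²):
u = (0.670 + 0.961) / (1 + 0.670·0.961) = 1.6310/1.6439 = 0.9922
(Galilean addition would give +1.631c, exceeding c.)

0.992c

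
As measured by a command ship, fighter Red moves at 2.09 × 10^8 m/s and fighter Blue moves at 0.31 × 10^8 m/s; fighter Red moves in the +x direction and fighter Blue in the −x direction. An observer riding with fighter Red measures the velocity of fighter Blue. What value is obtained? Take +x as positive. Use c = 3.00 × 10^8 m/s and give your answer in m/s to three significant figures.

β_A = 0.697, β_B = -0.103 (dividing each by c = 3.00 × 10^8 m/s).
Transform to A's frame with the inverse velocity-addition law: u' = (u − v)/(1 − uv/c²), taking u = β_B and v = β_A.
u' = (-0.103 − 0.697) / (1 − (0.697)(-0.103)) = -0.8000/1.0720 = -0.7463.
u' = -0.7463 × 3.00 × 10^8 m/s.

-2.24 × 10^8 m/s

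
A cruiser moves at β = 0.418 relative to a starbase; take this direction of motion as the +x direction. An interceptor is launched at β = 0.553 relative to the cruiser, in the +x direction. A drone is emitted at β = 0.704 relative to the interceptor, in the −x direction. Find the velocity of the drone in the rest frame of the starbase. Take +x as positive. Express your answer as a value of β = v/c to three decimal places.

Apply u = (u' + v)/(1 + u'v/c²) successively, working outward toward the starbase.
Start: velocity of the cruiser relative to the starbase = 0.4180c.
Compose with the interceptor (u' = 0.553 in the cruiser frame): u_1 = (0.553 + 0.418) / (1 + 0.553·0.418) = 0.9710/1.2312 = 0.7887.
Compose with the drone (u' = -0.704 in the interceptor frame): u_2 = (-0.704 + 0.789) / (1 + (-0.704)·0.789) = 0.0847/0.4448 = 0.1904.

β = +0.190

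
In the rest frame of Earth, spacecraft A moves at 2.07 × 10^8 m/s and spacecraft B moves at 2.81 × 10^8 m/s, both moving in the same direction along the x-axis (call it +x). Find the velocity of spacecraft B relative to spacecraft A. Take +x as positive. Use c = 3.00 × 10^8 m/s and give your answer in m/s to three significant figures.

+2.09 × 10^8 m/s

β_A = 0.690, β_B = 0.937 (dividing each by c = 3.00 × 10^8 m/s).
Transform to A's frame with the inverse velocity-addition law: u' = (u − v)/(1 − uv/c²), taking u = β_B and v = β_A.
u' = (0.937 − 0.690) / (1 − (0.690)(0.937)) = 0.2467/0.3537 = 0.6974.
u' = 0.6974 × 3.00 × 10^8 m/s.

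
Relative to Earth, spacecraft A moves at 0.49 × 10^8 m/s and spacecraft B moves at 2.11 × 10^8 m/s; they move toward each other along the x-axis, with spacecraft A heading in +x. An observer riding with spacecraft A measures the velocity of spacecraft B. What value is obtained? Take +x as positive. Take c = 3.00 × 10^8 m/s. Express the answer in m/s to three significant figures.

-2.33 × 10^8 m/s

β_A = 0.163, β_B = -0.703 (dividing each by c = 3.00 × 10^8 m/s).
Transform to A's frame with the inverse velocity-addition law: u' = (u − v)/(1 − uv/c²), taking u = β_B and v = β_A.
u' = (-0.703 − 0.163) / (1 − (0.163)(-0.703)) = -0.8667/1.1149 = -0.7774.
u' = -0.7774 × 3.00 × 10^8 m/s.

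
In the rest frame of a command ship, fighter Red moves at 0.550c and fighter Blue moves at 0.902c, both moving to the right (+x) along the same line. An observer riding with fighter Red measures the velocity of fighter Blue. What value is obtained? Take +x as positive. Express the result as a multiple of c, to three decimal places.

+0.699c

β_A = 0.550, β_B = 0.902.
Transform to A's frame with the inverse velocity-addition law: u' = (u − v)/(1 − uv/c²), taking u = β_B and v = β_A.
u' = (0.902 − 0.550) / (1 − (0.550)(0.902)) = 0.3520/0.5039 = 0.6986.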